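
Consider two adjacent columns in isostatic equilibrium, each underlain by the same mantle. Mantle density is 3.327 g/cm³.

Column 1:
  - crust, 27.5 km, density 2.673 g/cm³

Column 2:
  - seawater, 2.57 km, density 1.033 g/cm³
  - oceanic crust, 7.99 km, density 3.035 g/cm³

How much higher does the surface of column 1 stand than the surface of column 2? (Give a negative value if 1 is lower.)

2.93 km

For any compensation level in the mantle, the mantle terms cancel and isostasy reduces to e = (Σt_1 − Σt_2) − (Σ(ρt)_1 − Σ(ρt)_2) / ρ_m.
Σt_1 = 27.5 km; Σt_2 = 10.56 km; Σ(ρt)_1 = 73.5075; Σ(ρt)_2 = 26.90446 (in km·g/cm³).
e = (27.5 − 10.56) − (73.5075 − 26.90446) / 3.327 = 2.93 km.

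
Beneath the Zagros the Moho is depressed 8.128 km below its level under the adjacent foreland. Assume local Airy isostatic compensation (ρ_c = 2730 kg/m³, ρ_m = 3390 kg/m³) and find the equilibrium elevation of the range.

1.97 km

Equating mass per unit area of the two columns: ρ_c h = (ρ_m − ρ_c) r.
h = r (ρ_m − ρ_c) / ρ_c = 8.128 km × (3390 − 2730) / 2730 = 1.97 km.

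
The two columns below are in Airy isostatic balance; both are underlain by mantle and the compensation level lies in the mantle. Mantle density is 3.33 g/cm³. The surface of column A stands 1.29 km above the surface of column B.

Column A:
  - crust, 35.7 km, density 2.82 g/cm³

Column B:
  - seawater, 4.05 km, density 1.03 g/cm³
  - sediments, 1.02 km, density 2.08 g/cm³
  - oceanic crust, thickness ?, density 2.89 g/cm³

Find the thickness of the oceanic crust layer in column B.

7.55 km

Take the compensation level at the base of the deeper column (depth z_c below the surface of column A) and equate Σ ρ_i t_i down to z_c; mantle fills any gap and the z_c terms cancel.
Column A: 35.7×2.82 + (z_c − 35.7)×3.33
Column B: 1.29×0 + 4.05×1.03 + 1.02×2.08 + x×2.89 + (z_c − 1.29 − 5.07 − x)×3.33
The z_c×3.33 term appears on both sides and cancels. Collect the known terms of each column as K = Σ(ρt)_known − 3.33 × (depth of known layers): K_A = 100.674 − 3.33×35.7 = −18.207; K_B = 6.2931 − 3.33×(1.29 + 5.07) = −14.8857.
Balance: K_A = K_B − x×(3.33 − 2.89), so x = (K_B − K_A)/(3.33 − 2.89) = 3.3213/0.44 = 7.55 km.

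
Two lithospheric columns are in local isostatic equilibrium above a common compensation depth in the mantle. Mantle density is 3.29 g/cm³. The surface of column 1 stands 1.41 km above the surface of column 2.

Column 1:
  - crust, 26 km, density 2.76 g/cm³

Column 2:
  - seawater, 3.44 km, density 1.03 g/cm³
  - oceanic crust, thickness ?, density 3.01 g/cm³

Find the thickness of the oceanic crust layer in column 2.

Take the compensation level at the base of the deeper column (depth z_c below the surface of column 1) and equate Σ ρ_i t_i down to z_c; mantle fills any gap and the z_c terms cancel.
Column 1: 26×2.76 + (z_c − 26)×3.29
Column 2: 1.41×0 + 3.44×1.03 + x×3.01 + (z_c − 1.41 − 3.44 − x)×3.29
The z_c×3.29 term appears on both sides and cancels. Collect the known terms of each column as K = Σ(ρt)_known − 3.29 × (depth of known layers): K_1 = 71.76 − 3.29×26 = −13.78; K_2 = 3.5432 − 3.29×(1.41 + 3.44) = −12.4133.
Balance: K_1 = K_2 − x×(3.29 − 3.01), so x = (K_2 − K_1)/(3.29 − 3.01) = 1.3667/0.28 = 4.88 km.

4.88 km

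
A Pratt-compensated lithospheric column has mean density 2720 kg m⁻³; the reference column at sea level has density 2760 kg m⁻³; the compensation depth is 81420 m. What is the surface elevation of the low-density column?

ρ_ref D = ρ (D + h) → h = D (ρ_ref − ρ)/ρ.
h = 81420 m × (2760 − 2720)/2720 = 1200 m.

1200 m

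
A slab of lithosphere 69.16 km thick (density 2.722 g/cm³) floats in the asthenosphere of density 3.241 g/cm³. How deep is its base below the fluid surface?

Draft d = t ρ_obj/ρ_fluid = 69.16 km × 2.722/3.241 = 58.1 km.

58.1 km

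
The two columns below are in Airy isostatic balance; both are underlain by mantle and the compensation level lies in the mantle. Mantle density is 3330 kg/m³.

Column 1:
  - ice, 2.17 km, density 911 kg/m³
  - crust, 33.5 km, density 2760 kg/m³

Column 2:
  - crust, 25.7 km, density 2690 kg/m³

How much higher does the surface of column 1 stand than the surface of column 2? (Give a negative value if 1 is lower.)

2.37 km

For any compensation level in the mantle, the mantle terms cancel and isostasy reduces to e = (Σt_1 − Σt_2) − (Σ(ρt)_1 − Σ(ρt)_2) / ρ_m.
Σt_1 = 35.67 km; Σt_2 = 25.7 km; Σ(ρt)_1 = 94436.87; Σ(ρt)_2 = 69133 (in km·kg/m³).
e = (35.67 − 25.7) − (94436.87 − 69133) / 3330 = 2.37 km.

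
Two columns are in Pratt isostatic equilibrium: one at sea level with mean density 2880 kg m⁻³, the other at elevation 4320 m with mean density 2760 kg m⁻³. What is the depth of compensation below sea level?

99400 m

ρ_ref D = ρ (D + h) → D (ρ_ref − ρ) = ρ h.
D = ρ h/(ρ_ref − ρ) = 2760 × 4320 m/(2880 − 2760) = 99400 m.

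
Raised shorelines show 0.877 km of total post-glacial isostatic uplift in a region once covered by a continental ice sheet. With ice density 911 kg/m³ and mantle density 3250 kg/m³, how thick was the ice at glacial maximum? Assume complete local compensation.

3.13 km

u = t ρ_ice/ρ_m → t = u ρ_m/ρ_ice = 0.877 km × 3250/911 = 3.13 km.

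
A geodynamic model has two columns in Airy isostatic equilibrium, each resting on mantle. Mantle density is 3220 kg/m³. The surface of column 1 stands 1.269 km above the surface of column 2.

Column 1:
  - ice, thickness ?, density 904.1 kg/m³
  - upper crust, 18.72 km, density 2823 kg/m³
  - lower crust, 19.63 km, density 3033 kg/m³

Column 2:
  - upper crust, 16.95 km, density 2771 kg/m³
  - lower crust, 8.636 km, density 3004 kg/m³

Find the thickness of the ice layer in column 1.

Take the compensation level at the base of the deeper column (depth z_c below the surface of column 1) and equate Σ ρ_i t_i down to z_c; mantle fills any gap and the z_c terms cancel.
Column 1: x×904.1 + 18.72×2823 + 19.63×3033 + (z_c − 38.35 − x)×3220
Column 2: 1.269×0 + 16.95×2771 + 8.636×3004 + (z_c − 1.269 − 25.586)×3220
The z_c×3220 term appears on both sides and cancels. Collect the known terms of each column as K = Σ(ρt)_known − 3220 × (depth of known layers): K_1 = 112384.35 − 3220×38.35 = −11102.65; K_2 = 72910.994 − 3220×(1.269 + 25.586) = −13562.106.
Balance: K_1 − x×(3220 − 904.1) = K_2, so x = (K_1 − K_2)/(3220 − 904.1) = 2459.46/2315.9 = 1.06 km.

1.06 km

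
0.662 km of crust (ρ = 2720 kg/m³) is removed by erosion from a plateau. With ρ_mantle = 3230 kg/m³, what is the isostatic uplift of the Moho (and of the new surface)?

Unloading: uplift u = e ρ_c/ρ_m = 0.662 km × 2720/3230 = 0.557 km.

0.557 km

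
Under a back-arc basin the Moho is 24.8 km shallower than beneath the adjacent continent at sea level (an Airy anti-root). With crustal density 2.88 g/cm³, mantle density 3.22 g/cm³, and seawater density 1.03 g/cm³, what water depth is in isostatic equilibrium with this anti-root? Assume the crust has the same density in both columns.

4.56 km

Replacing a thickness d of crust by seawater at the top must be balanced by replacing crust with mantle at the base: d (ρ_c − ρ_w) = a (ρ_m − ρ_c).
d = a (ρ_m − ρ_c)/(ρ_c − ρ_w) = 24.8 km × 0.34/1.85 = 4.56 km.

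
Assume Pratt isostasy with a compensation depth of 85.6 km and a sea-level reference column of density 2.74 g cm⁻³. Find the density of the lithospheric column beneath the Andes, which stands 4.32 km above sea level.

2.61 g cm⁻³

Pratt balance: ρ_ref D = ρ (D + h).
ρ = ρ_ref D/(D + h) = 2.74 × 85.6 km/(85.6 km + 4.32 km) = 2.61 g cm⁻³.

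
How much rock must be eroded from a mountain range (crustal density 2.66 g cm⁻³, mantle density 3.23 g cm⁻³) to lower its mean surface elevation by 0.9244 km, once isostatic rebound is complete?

Net drop Δ = e − u = e − e ρ_c/ρ_m = e (ρ_m − ρ_c)/ρ_m.
e = Δ ρ_m/(ρ_m − ρ_c) = 0.9244 km × 3.23/0.57 = 5.24 km.

5.24 km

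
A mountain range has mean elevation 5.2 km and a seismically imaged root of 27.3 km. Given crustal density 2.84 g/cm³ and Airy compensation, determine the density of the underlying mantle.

3.38 g/cm³

Airy balance: ρ_c h = (ρ_m − ρ_c) r → ρ_m = ρ_c (1 + h/r).
ρ_m = 2.84 × (1 + 5.2 km/27.3 km) = 3.38 g/cm³.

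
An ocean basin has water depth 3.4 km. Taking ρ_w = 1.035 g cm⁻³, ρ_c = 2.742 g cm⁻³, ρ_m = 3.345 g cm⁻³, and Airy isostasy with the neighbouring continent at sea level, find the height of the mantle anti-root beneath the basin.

9.62 km

By Archimedes' principle applied to the lithosphere: replacing crust with seawater at the top is compensated by replacing crust with mantle at the base: d (ρ_c − ρ_w) = a (ρ_m − ρ_c).
a = d (ρ_c − ρ_w)/(ρ_m − ρ_c) = 3.4 km × 1.707/0.603 = 9.62 km.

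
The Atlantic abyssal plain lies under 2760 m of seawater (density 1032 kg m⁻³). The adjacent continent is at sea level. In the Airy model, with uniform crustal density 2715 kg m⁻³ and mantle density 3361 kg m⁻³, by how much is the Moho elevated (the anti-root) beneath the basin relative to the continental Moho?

By Archimedes' principle applied to the lithosphere: replacing crust with seawater at the top is compensated by replacing crust with mantle at the base: d (ρ_c − ρ_w) = a (ρ_m − ρ_c).
a = d (ρ_c − ρ_w)/(ρ_m − ρ_c) = 2760 m × 1683/646 = 7190 m.

7190 m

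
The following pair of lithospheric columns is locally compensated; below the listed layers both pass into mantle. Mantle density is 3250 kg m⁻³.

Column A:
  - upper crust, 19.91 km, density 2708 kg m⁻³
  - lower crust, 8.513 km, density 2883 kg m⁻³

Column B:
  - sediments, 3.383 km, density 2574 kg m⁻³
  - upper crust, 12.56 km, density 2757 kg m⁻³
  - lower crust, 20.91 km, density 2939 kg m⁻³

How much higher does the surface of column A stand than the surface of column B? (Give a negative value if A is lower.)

−0.328 km

For any compensation level in the mantle, the mantle terms cancel and isostasy reduces to e = (Σt_A − Σt_B) − (Σ(ρt)_A − Σ(ρt)_B) / ρ_m.
Σt_A = 28.423 km; Σt_B = 36.853 km; Σ(ρt)_A = 78459.259; Σ(ρt)_B = 104790.252 (in km·kg m⁻³).
e = (28.423 − 36.853) − (78459.259 − 104790.252) / 3250 = −0.328 km.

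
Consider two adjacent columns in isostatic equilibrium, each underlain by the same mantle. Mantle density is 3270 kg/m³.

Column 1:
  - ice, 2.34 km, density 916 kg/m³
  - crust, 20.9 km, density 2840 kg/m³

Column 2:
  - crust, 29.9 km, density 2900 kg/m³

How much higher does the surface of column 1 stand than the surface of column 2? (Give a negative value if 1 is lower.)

1.05 km

For any compensation level in the mantle, the mantle terms cancel and isostasy reduces to e = (Σt_1 − Σt_2) − (Σ(ρt)_1 − Σ(ρt)_2) / ρ_m.
Σt_1 = 23.24 km; Σt_2 = 29.9 km; Σ(ρt)_1 = 61499.44; Σ(ρt)_2 = 86710 (in km·kg/m³).
e = (23.24 − 29.9) − (61499.44 − 86710) / 3270 = 1.05 km.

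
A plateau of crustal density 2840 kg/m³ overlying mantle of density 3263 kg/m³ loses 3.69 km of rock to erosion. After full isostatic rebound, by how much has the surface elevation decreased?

Rebound u = e ρ_c/ρ_m = 3.69 km × 2840/3263 = 3.212 km.
Net surface drop = e − u = 3.69 km − 3.212 km = e (ρ_m − ρ_c)/ρ_m = 0.478 km.

0.478 km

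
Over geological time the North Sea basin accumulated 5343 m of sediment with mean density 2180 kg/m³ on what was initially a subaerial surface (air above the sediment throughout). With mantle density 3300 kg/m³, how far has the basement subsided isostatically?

Subaerial load: s = t ρ_sed / ρ_m = 5343 m × 2180/3300 = 3530 m.

3530 m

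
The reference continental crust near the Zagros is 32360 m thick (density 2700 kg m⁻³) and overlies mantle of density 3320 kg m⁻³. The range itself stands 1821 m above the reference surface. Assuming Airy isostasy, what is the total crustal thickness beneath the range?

42100 m

Root depth r = h ρ_c / (ρ_m − ρ_c) = 1821 m × 2700 / 620 = 7930 m.
Total thickness = T + h + r = 32360 m + 1821 m + 7930 m = 42100 m.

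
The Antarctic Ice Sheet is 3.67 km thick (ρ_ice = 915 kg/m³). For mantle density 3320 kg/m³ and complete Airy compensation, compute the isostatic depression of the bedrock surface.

For local isostatic compensation: the ice load ρ_ice t is balanced by mantle displaced below, ρ_m s.
s = t ρ_ice / ρ_m = 3.67 km × 915/3320 = 1.01 km.

1.01 km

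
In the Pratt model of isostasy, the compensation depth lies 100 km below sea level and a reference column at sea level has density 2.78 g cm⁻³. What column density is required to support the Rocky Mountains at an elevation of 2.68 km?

2.71 g cm⁻³

Pratt balance: ρ_ref D = ρ (D + h).
ρ = ρ_ref D/(D + h) = 2.78 × 100 km/(100 km + 2.68 km) = 2.71 g cm⁻³.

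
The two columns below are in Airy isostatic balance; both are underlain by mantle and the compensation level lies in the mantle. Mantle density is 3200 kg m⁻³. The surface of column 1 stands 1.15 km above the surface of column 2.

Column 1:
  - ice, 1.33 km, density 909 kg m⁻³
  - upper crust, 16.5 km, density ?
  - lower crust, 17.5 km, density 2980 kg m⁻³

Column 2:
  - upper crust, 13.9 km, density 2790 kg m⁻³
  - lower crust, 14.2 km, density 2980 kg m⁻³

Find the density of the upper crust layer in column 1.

2860 kg m⁻³

Take the compensation level at the base of the deeper column (depth z_c below the surface of column 1) and equate Σ ρ_i t_i down to z_c; mantle fills any gap and the z_c terms cancel.
Column 1: 1.33×909 + 16.5×ρ + 17.5×2980 + (z_c − 35.33)×3200
Column 2: 1.15×0 + 13.9×2790 + 14.2×2980 + (z_c − 1.15 − 28.1)×3200
The z_c×3200 term appears on both sides and cancels. Collect the known terms of each column as K = Σ(ρt)_known − 3200 × (depth of known layers): K_1 = 53358.97 − 3200×35.33 = −59697.03; K_2 = 81097 − 3200×(1.15 + 28.1) = −12503.
Balance: K_1 + 16.5×ρ = K_2, so ρ = (K_2 − K_1)/16.5 = 47194/16.5 = 2860 kg m⁻³.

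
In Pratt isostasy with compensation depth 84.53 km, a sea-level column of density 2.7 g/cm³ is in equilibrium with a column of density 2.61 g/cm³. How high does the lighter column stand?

ρ_ref D = ρ (D + h) → h = D (ρ_ref − ρ)/ρ.
h = 84.53 km × (2.7 − 2.61)/2.61 = 2.91 km.

2.91 km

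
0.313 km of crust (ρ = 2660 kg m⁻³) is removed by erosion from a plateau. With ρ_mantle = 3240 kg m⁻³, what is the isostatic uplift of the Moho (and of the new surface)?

0.257 km

Unloading: uplift u = e ρ_c/ρ_m = 0.313 km × 2660/3240 = 0.257 km.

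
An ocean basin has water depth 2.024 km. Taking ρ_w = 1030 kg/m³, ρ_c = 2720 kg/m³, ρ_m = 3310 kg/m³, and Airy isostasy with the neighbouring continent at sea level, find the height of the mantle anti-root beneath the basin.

5.8 km

Isostatic balance requires: replacing crust with seawater at the top is compensated by replacing crust with mantle at the base: d (ρ_c − ρ_w) = a (ρ_m − ρ_c).
a = d (ρ_c − ρ_w)/(ρ_m − ρ_c) = 2.024 km × 1690/590 = 5.8 km.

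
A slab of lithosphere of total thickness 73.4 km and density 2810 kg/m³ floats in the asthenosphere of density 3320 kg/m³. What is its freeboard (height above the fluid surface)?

Floating equilibrium: submerged depth d = t ρ_obj/ρ_fluid = 73.4 km × 2810/3320 = 62.12 km.
Freeboard = t − d = 73.4 km − 62.12 km = 11.3 km.

11.3 km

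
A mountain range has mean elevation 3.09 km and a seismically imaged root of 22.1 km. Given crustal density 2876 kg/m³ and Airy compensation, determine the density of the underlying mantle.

Airy balance: ρ_c h = (ρ_m − ρ_c) r → ρ_m = ρ_c (1 + h/r).
ρ_m = 2876 × (1 + 3.09 km/22.1 km) = 3280 kg/m³.

3280 kg/m³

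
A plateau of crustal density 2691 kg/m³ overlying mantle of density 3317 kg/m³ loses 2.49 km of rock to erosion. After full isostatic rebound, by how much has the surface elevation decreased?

Rebound u = e ρ_c/ρ_m = 2.49 km × 2691/3317 = 2.02 km.
Net surface drop = e − u = 2.49 km − 2.02 km = e (ρ_m − ρ_c)/ρ_m = 0.47 km.

0.47 km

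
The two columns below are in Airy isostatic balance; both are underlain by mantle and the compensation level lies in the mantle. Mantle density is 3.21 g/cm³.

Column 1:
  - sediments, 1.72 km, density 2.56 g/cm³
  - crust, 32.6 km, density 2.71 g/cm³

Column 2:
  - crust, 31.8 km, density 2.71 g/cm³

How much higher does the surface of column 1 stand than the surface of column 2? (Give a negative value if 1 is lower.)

0.473 km

For any compensation level in the mantle, the mantle terms cancel and isostasy reduces to e = (Σt_1 − Σt_2) − (Σ(ρt)_1 − Σ(ρt)_2) / ρ_m.
Σt_1 = 34.32 km; Σt_2 = 31.8 km; Σ(ρt)_1 = 92.7492; Σ(ρt)_2 = 86.178 (in km·g/cm³).
e = (34.32 − 31.8) − (92.7492 − 86.178) / 3.21 = 0.473 km.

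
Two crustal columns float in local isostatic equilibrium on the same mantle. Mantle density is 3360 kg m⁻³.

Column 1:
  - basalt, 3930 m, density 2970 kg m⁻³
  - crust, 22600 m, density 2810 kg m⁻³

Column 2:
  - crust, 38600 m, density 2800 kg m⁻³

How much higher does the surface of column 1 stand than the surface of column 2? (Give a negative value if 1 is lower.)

−2280 m

For any compensation level in the mantle, the mantle terms cancel and isostasy reduces to e = (Σt_1 − Σt_2) − (Σ(ρt)_1 − Σ(ρt)_2) / ρ_m.
Σt_1 = 26530 m; Σt_2 = 38600 m; Σ(ρt)_1 = 75178100; Σ(ρt)_2 = 108080000 (in m·kg m⁻³).
e = (26530 − 38600) − (75178100 − 108080000) / 3360 = −2280 m.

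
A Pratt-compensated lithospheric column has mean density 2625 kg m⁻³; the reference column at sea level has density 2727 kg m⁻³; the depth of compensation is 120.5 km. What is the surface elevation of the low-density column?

ρ_ref D = ρ (D + h) → h = D (ρ_ref − ρ)/ρ.
h = 120.5 km × (2727 − 2625)/2625 = 4.68 km.

4.68 km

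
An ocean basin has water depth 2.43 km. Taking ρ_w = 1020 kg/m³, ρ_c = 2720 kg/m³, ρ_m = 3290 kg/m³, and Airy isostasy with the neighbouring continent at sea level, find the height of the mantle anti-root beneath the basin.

By Archimedes' principle applied to the lithosphere: replacing crust with seawater at the top is compensated by replacing crust with mantle at the base: d (ρ_c − ρ_w) = a (ρ_m − ρ_c).
a = d (ρ_c − ρ_w)/(ρ_m − ρ_c) = 2.43 km × 1700/570 = 7.25 km.

7.25 km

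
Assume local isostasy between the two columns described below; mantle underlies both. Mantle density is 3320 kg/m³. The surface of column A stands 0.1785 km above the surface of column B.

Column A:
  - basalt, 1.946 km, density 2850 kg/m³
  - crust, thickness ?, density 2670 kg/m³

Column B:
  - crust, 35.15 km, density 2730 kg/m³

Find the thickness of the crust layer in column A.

Take the compensation level at the base of the deeper column (depth z_c below the surface of column A) and equate Σ ρ_i t_i down to z_c; mantle fills any gap and the z_c terms cancel.
Column A: 1.946×2850 + x×2670 + (z_c − 1.946 − x)×3320
Column B: 0.1785×0 + 35.15×2730 + (z_c − 0.1785 − 35.15)×3320
The z_c×3320 term appears on both sides and cancels. Collect the known terms of each column as K = Σ(ρt)_known − 3320 × (depth of known layers): K_A = 5546.1 − 3320×1.946 = −914.62; K_B = 95959.5 − 3320×(0.1785 + 35.15) = −21331.12.
Balance: K_A − x×(3320 − 2670) = K_B, so x = (K_A − K_B)/(3320 − 2670) = 20416.5/650 = 31.4 km.

31.4 km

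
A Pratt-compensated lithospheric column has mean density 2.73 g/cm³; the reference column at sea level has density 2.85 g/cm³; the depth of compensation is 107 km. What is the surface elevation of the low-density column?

ρ_ref D = ρ (D + h) → h = D (ρ_ref − ρ)/ρ.
h = 107 km × (2.85 − 2.73)/2.73 = 4.7 km.

4.7 km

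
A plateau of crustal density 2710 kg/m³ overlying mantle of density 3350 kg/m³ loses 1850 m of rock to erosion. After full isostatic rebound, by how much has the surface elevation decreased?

Rebound u = e ρ_c/ρ_m = 1850 m × 2710/3350 = 1497 m.
Net surface drop = e − u = 1850 m − 1497 m = e (ρ_m − ρ_c)/ρ_m = 353 m.

353 m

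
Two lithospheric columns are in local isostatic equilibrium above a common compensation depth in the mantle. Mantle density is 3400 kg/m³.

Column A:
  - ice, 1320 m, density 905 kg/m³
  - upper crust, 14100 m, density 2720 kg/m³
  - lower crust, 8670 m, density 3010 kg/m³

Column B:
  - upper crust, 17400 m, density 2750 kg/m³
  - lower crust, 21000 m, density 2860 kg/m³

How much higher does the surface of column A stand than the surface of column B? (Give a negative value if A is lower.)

For any compensation level in the mantle, the mantle terms cancel and isostasy reduces to e = (Σt_A − Σt_B) − (Σ(ρt)_A − Σ(ρt)_B) / ρ_m.
Σt_A = 24090 m; Σt_B = 38400 m; Σ(ρt)_A = 65643300; Σ(ρt)_B = 107910000 (in m·kg/m³).
e = (24090 − 38400) − (65643300 − 107910000) / 3400 = −1880 m.

−1880 m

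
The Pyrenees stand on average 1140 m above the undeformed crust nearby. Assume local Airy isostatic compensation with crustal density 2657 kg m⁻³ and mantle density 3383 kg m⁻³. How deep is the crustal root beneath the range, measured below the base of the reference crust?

4170 m

In Airy isostatic equilibrium: the weight of the topography is balanced by the buoyancy of the root, ρ_c h = (ρ_m − ρ_c) r.
r = h · ρ_c / (ρ_m − ρ_c) = 1140 m × 2657 / (3383 − 2657) = 4170 m.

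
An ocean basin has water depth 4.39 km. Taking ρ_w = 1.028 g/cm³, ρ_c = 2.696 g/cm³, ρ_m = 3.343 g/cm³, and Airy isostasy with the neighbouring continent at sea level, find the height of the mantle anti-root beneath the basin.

In Airy isostatic equilibrium: replacing crust with seawater at the top is compensated by replacing crust with mantle at the base: d (ρ_c − ρ_w) = a (ρ_m − ρ_c).
a = d (ρ_c − ρ_w)/(ρ_m − ρ_c) = 4.39 km × 1.668/0.647 = 11.3 km.

11.3 km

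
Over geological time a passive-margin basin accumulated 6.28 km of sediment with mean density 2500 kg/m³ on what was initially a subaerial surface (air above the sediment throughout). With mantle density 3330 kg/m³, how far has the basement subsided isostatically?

Subaerial load: s = t ρ_sed / ρ_m = 6.28 km × 2500/3330 = 4.71 km.

4.71 km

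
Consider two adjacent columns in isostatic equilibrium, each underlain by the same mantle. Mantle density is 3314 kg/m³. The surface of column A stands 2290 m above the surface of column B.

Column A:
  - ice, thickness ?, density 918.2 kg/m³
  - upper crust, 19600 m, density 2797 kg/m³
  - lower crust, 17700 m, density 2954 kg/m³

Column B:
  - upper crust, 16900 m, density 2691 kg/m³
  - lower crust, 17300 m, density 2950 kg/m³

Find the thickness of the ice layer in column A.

Take the compensation level at the base of the deeper column (depth z_c below the surface of column A) and equate Σ ρ_i t_i down to z_c; mantle fills any gap and the z_c terms cancel.
Column A: x×918.2 + 19600×2797 + 17700×2954 + (z_c − 37300 − x)×3314
Column B: 2290×0 + 16900×2691 + 17300×2950 + (z_c − 2290 − 34200)×3314
The z_c×3314 term appears on both sides and cancels. Collect the known terms of each column as K = Σ(ρt)_known − 3314 × (depth of known layers): K_A = 107107000 − 3314×37300 = −16505200; K_B = 96512900 − 3314×(2290 + 34200) = −24414960.
Balance: K_A − x×(3314 − 918.2) = K_B, so x = (K_A − K_B)/(3314 − 918.2) = 7909760/2395.8 = 3300 m.

3300 m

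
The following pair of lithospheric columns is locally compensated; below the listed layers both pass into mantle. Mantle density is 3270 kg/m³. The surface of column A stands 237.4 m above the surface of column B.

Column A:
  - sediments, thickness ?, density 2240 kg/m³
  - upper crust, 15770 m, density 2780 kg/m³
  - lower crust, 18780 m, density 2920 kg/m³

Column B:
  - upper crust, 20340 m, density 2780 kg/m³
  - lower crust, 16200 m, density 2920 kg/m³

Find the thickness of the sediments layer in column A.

2050 m

Take the compensation level at the base of the deeper column (depth z_c below the surface of column A) and equate Σ ρ_i t_i down to z_c; mantle fills any gap and the z_c terms cancel.
Column A: x×2240 + 15770×2780 + 18780×2920 + (z_c − 34550 − x)×3270
Column B: 237.4×0 + 20340×2780 + 16200×2920 + (z_c − 237.4 − 36540)×3270
The z_c×3270 term appears on both sides and cancels. Collect the known terms of each column as K = Σ(ρt)_known − 3270 × (depth of known layers): K_A = 98678200 − 3270×34550 = −14300300; K_B = 103849200 − 3270×(237.4 + 36540) = −16412898.
Balance: K_A − x×(3270 − 2240) = K_B, so x = (K_A − K_B)/(3270 − 2240) = 2112600/1030 = 2050 m.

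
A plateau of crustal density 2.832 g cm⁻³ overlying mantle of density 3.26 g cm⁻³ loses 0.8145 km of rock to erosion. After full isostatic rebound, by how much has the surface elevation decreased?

0.107 km

Rebound u = e ρ_c/ρ_m = 0.8145 km × 2.832/3.26 = 0.7076 km.
Net surface drop = e − u = 0.8145 km − 0.7076 km = e (ρ_m − ρ_c)/ρ_m = 0.107 km.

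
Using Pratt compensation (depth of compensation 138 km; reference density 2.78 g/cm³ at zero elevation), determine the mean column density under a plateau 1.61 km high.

2.75 g/cm³

Pratt balance: ρ_ref D = ρ (D + h).
ρ = ρ_ref D/(D + h) = 2.78 × 138 km/(138 km + 1.61 km) = 2.75 g/cm³.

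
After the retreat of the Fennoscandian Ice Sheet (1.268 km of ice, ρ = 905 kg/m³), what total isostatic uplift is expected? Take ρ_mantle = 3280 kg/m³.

0.35 km

Removing the load lets mantle flow back in; uplift u satisfies ρ_ice t = ρ_m u.
u = t ρ_ice/ρ_m = 1.268 km × 905/3280 = 0.35 km.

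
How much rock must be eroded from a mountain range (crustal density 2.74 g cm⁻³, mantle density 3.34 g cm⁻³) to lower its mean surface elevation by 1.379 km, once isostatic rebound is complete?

Net drop Δ = e − u = e − e ρ_c/ρ_m = e (ρ_m − ρ_c)/ρ_m.
e = Δ ρ_m/(ρ_m − ρ_c) = 1.379 km × 3.34/0.6 = 7.68 km.

7.68 km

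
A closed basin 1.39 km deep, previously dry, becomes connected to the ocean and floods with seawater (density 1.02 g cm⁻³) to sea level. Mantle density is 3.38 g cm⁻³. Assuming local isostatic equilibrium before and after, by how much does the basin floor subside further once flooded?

0.601 km

After flooding the water column is d + s deep. Its weight must equal the weight of mantle displaced by the extra subsidence s: (d + s) ρ_w = s ρ_m.
s = d ρ_w / (ρ_m − ρ_w) = 1.39 km × 1.02/(3.38 − 1.02) = 0.601 km.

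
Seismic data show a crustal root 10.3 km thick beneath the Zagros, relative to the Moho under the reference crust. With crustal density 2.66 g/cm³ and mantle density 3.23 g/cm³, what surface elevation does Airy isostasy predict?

Balancing pressure at the compensation depth: ρ_c h = (ρ_m − ρ_c) r.
h = r (ρ_m − ρ_c) / ρ_c = 10.3 km × (3.23 − 2.66) / 2.66 = 2.21 km.

2.21 km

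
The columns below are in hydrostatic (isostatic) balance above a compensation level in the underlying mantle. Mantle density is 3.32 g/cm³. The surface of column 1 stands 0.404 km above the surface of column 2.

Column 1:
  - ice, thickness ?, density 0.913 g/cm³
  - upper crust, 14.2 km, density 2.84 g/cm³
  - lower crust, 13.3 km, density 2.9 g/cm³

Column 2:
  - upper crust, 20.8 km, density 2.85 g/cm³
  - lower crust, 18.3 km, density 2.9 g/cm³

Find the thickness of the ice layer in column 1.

2.66 km

Take the compensation level at the base of the deeper column (depth z_c below the surface of column 1) and equate Σ ρ_i t_i down to z_c; mantle fills any gap and the z_c terms cancel.
Column 1: x×0.913 + 14.2×2.84 + 13.3×2.9 + (z_c − 27.5 − x)×3.32
Column 2: 0.404×0 + 20.8×2.85 + 18.3×2.9 + (z_c − 0.404 − 39.1)×3.32
The z_c×3.32 term appears on both sides and cancels. Collect the known terms of each column as K = Σ(ρt)_known − 3.32 × (depth of known layers): K_1 = 78.898 − 3.32×27.5 = −12.402; K_2 = 112.35 − 3.32×(0.404 + 39.1) = −18.80328.
Balance: K_1 − x×(3.32 − 0.913) = K_2, so x = (K_1 − K_2)/(3.32 − 0.913) = 6.40128/2.407 = 2.66 km.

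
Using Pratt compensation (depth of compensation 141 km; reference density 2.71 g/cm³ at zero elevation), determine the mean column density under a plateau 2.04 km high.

2.67 g/cm³

Pratt balance: ρ_ref D = ρ (D + h).
ρ = ρ_ref D/(D + h) = 2.71 × 141 km/(141 km + 2.04 km) = 2.67 g/cm³.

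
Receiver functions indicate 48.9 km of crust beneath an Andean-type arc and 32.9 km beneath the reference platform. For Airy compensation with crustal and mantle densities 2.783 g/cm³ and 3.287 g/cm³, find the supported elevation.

Excess crust Δ = 48.9 km − 32.9 km = 16 km, split between elevation h and root r with h + r = Δ.
Airy balance ρ_c h = (ρ_m − ρ_c) r gives r = h ρ_c/(ρ_m − ρ_c), so h (1 + ρ_c/(ρ_m − ρ_c)) = Δ, i.e. h = Δ (ρ_m − ρ_c)/ρ_m.
h = 16 km × 0.504/3.287 = 2.45 km.

2.45 km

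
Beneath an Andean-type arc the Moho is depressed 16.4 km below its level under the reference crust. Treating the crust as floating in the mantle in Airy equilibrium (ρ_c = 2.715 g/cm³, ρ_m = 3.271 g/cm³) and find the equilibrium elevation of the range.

Balancing pressure at the compensation depth: ρ_c h = (ρ_m − ρ_c) r.
h = r (ρ_m − ρ_c) / ρ_c = 16.4 km × (3.271 − 2.715) / 2.715 = 3.36 km.

3.36 km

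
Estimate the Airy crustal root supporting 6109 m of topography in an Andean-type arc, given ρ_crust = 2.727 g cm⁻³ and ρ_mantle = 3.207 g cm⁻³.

34700 m

Equating mass per unit area of the two columns: the weight of the topography is balanced by the buoyancy of the root, ρ_c h = (ρ_m − ρ_c) r.
r = h · ρ_c / (ρ_m − ρ_c) = 6109 m × 2.727 / (3.207 − 2.727) = 34700 m.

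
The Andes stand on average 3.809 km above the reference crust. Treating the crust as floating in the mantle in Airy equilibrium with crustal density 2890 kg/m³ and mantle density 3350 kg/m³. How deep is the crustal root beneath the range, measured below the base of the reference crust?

23.9 km

Balancing pressure at the compensation depth: the weight of the topography is balanced by the buoyancy of the root, ρ_c h = (ρ_m − ρ_c) r.
r = h · ρ_c / (ρ_m − ρ_c) = 3.809 km × 2890 / (3350 − 2890) = 23.9 km.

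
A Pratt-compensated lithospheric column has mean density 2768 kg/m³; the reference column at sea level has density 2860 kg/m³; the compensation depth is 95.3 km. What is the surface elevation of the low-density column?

ρ_ref D = ρ (D + h) → h = D (ρ_ref − ρ)/ρ.
h = 95.3 km × (2860 − 2768)/2768 = 3.17 km.

3.17 km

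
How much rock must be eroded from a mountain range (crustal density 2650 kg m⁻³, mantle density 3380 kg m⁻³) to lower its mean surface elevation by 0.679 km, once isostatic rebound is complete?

3.14 km

Net drop Δ = e − u = e − e ρ_c/ρ_m = e (ρ_m − ρ_c)/ρ_m.
e = Δ ρ_m/(ρ_m − ρ_c) = 0.679 km × 3380/730 = 3.14 km.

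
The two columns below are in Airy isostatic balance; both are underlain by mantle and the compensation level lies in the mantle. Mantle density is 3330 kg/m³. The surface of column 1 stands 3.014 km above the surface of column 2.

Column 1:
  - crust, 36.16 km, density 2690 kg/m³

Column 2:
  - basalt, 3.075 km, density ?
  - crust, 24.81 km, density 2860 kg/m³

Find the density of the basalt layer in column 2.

2860 kg/m³

Take the compensation level at the base of the deeper column (depth z_c below the surface of column 1) and equate Σ ρ_i t_i down to z_c; mantle fills any gap and the z_c terms cancel.
Column 1: 36.16×2690 + (z_c − 36.16)×3330
Column 2: 3.014×0 + 3.075×ρ + 24.81×2860 + (z_c − 3.014 − 27.885)×3330
The z_c×3330 term appears on both sides and cancels. Collect the known terms of each column as K = Σ(ρt)_known − 3330 × (depth of known layers): K_1 = 97270.4 − 3330×36.16 = −23142.4; K_2 = 70956.6 − 3330×(3.014 + 27.885) = −31937.07.
Balance: K_1 = K_2 + 3.075×ρ, so ρ = (K_1 − K_2)/3.075 = 8794.67/3.075 = 2860 kg/m³.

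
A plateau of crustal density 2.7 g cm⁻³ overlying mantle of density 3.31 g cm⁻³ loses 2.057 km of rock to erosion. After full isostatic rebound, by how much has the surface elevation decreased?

Rebound u = e ρ_c/ρ_m = 2.057 km × 2.7/3.31 = 1.678 km.
Net surface drop = e − u = 2.057 km − 1.678 km = e (ρ_m − ρ_c)/ρ_m = 0.379 km.

0.379 km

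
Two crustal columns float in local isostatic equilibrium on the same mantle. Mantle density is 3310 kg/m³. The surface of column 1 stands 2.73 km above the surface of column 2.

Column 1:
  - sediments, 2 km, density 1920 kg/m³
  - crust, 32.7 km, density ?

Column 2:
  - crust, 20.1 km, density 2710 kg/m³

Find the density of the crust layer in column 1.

2750 kg/m³

Take the compensation level at the base of the deeper column (depth z_c below the surface of column 1) and equate Σ ρ_i t_i down to z_c; mantle fills any gap and the z_c terms cancel.
Column 1: 2×1920 + 32.7×ρ + (z_c − 34.7)×3310
Column 2: 2.73×0 + 20.1×2710 + (z_c − 2.73 − 20.1)×3310
The z_c×3310 term appears on both sides and cancels. Collect the known terms of each column as K = Σ(ρt)_known − 3310 × (depth of known layers): K_1 = 3840 − 3310×34.7 = −111017; K_2 = 54471 − 3310×(2.73 + 20.1) = −21096.3.
Balance: K_1 + 32.7×ρ = K_2, so ρ = (K_2 − K_1)/32.7 = 89920.7/32.7 = 2750 kg/m³.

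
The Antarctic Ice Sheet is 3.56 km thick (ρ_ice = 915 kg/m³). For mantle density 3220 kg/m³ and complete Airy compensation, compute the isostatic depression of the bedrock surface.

Equating mass per unit area of the two columns: the ice load ρ_ice t is balanced by mantle displaced below, ρ_m s.
s = t ρ_ice / ρ_m = 3.56 km × 915/3220 = 1.01 km.

1.01 km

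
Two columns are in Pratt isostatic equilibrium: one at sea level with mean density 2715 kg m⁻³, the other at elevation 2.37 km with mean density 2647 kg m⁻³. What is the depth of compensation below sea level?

ρ_ref D = ρ (D + h) → D (ρ_ref − ρ) = ρ h.
D = ρ h/(ρ_ref − ρ) = 2647 × 2.37 km/(2715 − 2647) = 92.3 km.

92.3 km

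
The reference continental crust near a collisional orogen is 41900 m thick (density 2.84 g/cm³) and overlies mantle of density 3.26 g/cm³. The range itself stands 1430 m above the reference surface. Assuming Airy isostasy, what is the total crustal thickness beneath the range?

Root depth r = h ρ_c / (ρ_m − ρ_c) = 1430 m × 2.84 / 0.42 = 9670 m.
Total thickness = T + h + r = 41900 m + 1430 m + 9670 m = 53000 m.

53000 m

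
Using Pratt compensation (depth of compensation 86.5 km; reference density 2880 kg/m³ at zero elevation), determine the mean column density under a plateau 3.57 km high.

2770 kg/m³

Pratt balance: ρ_ref D = ρ (D + h).
ρ = ρ_ref D/(D + h) = 2880 × 86.5 km/(86.5 km + 3.57 km) = 2770 kg/m³.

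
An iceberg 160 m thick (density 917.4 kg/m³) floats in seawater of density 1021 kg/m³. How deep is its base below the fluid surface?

Draft d = t ρ_obj/ρ_fluid = 160 m × 917.4/1021 = 144 m.

144 m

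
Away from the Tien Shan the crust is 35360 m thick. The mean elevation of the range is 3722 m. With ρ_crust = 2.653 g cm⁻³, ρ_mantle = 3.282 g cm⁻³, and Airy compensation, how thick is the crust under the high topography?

Root depth r = h ρ_c / (ρ_m − ρ_c) = 3722 m × 2.653 / 0.629 = 15700 m.
Total thickness = T + h + r = 35360 m + 3722 m + 15700 m = 54800 m.

54800 m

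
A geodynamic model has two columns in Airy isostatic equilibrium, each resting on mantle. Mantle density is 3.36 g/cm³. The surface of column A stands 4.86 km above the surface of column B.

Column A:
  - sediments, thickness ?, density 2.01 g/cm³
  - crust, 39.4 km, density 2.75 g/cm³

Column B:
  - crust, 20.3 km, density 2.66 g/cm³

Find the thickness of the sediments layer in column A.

4.82 km

Take the compensation level at the base of the deeper column (depth z_c below the surface of column A) and equate Σ ρ_i t_i down to z_c; mantle fills any gap and the z_c terms cancel.
Column A: x×2.01 + 39.4×2.75 + (z_c − 39.4 − x)×3.36
Column B: 4.86×0 + 20.3×2.66 + (z_c − 4.86 − 20.3)×3.36
The z_c×3.36 term appears on both sides and cancels. Collect the known terms of each column as K = Σ(ρt)_known − 3.36 × (depth of known layers): K_A = 108.35 − 3.36×39.4 = −24.034; K_B = 53.998 − 3.36×(4.86 + 20.3) = −30.5396.
Balance: K_A − x×(3.36 − 2.01) = K_B, so x = (K_A − K_B)/(3.36 − 2.01) = 6.5056/1.35 = 4.82 km.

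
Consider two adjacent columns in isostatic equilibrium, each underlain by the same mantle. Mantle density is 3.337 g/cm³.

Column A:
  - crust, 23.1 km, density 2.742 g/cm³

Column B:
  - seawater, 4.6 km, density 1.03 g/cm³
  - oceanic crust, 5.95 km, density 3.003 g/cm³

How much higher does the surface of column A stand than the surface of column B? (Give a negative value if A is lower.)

0.343 km

For any compensation level in the mantle, the mantle terms cancel and isostasy reduces to e = (Σt_A − Σt_B) − (Σ(ρt)_A − Σ(ρt)_B) / ρ_m.
Σt_A = 23.1 km; Σt_B = 10.55 km; Σ(ρt)_A = 63.3402; Σ(ρt)_B = 22.60585 (in km·g/cm³).
e = (23.1 − 10.55) − (63.3402 − 22.60585) / 3.337 = 0.343 km.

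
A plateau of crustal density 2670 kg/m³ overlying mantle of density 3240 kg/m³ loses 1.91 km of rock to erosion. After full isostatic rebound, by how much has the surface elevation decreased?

0.336 km

Rebound u = e ρ_c/ρ_m = 1.91 km × 2670/3240 = 1.574 km.
Net surface drop = e − u = 1.91 km − 1.574 km = e (ρ_m − ρ_c)/ρ_m = 0.336 km.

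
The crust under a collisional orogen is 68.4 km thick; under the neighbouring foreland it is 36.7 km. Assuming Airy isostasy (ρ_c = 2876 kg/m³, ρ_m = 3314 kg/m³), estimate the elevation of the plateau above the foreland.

4.19 km

Excess crust Δ = 68.4 km − 36.7 km = 31.7 km, split between elevation h and root r with h + r = Δ.
Airy balance ρ_c h = (ρ_m − ρ_c) r gives r = h ρ_c/(ρ_m − ρ_c), so h (1 + ρ_c/(ρ_m − ρ_c)) = Δ, i.e. h = Δ (ρ_m − ρ_c)/ρ_m.
h = 31.7 km × 438/3314 = 4.19 km.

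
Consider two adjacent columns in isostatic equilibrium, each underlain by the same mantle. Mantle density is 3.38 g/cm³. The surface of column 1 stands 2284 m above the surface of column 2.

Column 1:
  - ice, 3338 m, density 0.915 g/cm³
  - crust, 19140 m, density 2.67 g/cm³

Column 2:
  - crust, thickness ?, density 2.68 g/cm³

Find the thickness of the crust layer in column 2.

Take the compensation level at the base of the deeper column (depth z_c below the surface of column 1) and equate Σ ρ_i t_i down to z_c; mantle fills any gap and the z_c terms cancel.
Column 1: 3338×0.915 + 19140×2.67 + (z_c − 22478)×3.38
Column 2: 2284×0 + x×2.68 + (z_c − 2284 − 0 − x)×3.38
The z_c×3.38 term appears on both sides and cancels. Collect the known terms of each column as K = Σ(ρt)_known − 3.38 × (depth of known layers): K_1 = 54158.07 − 3.38×22478 = −21817.57; K_2 = 0 − 3.38×(2284 + 0) = −7719.92.
Balance: K_1 = K_2 − x×(3.38 − 2.68), so x = (K_2 − K_1)/(3.38 − 2.68) = 14097.6/0.7 = 20100 m.

20100 m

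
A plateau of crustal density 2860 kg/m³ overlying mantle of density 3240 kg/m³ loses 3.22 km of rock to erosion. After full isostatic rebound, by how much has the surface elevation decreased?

Rebound u = e ρ_c/ρ_m = 3.22 km × 2860/3240 = 2.842 km.
Net surface drop = e − u = 3.22 km − 2.842 km = e (ρ_m − ρ_c)/ρ_m = 0.378 km.

0.378 km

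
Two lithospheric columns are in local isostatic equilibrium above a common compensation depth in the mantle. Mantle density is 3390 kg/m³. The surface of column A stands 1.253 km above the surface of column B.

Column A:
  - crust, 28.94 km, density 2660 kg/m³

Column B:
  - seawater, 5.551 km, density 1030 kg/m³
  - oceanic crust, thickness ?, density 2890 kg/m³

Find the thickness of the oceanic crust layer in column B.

7.56 km

Take the compensation level at the base of the deeper column (depth z_c below the surface of column A) and equate Σ ρ_i t_i down to z_c; mantle fills any gap and the z_c terms cancel.
Column A: 28.94×2660 + (z_c − 28.94)×3390
Column B: 1.253×0 + 5.551×1030 + x×2890 + (z_c − 1.253 − 5.551 − x)×3390
The z_c×3390 term appears on both sides and cancels. Collect the known terms of each column as K = Σ(ρt)_known − 3390 × (depth of known layers): K_A = 76980.4 − 3390×28.94 = −21126.2; K_B = 5717.53 − 3390×(1.253 + 5.551) = −17348.03.
Balance: K_A = K_B − x×(3390 − 2890), so x = (K_B − K_A)/(3390 − 2890) = 3778.17/500 = 7.56 km.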